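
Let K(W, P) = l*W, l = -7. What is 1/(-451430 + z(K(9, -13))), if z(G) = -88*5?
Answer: -1/451870 ≈ -2.2130e-6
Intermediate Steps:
K(W, P) = -7*W
z(G) = -440
1/(-451430 + z(K(9, -13))) = 1/(-451430 - 440) = 1/(-451870) = -1/451870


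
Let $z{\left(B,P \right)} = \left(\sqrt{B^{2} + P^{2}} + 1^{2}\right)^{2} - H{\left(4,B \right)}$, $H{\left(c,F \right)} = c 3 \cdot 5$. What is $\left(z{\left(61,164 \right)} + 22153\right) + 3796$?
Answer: $56507 + 2 \sqrt{30617} \approx 56857.0$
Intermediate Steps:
$H{\left(c,F \right)} = 15 c$ ($H{\left(c,F \right)} = 3 c 5 = 15 c$)
$z{\left(B,P \right)} = -60 + \left(1 + \sqrt{B^{2} + P^{2}}\right)^{2}$ ($z{\left(B,P \right)} = \left(\sqrt{B^{2} + P^{2}} + 1^{2}\right)^{2} - 15 \cdot 4 = \left(\sqrt{B^{2} + P^{2}} + 1\right)^{2} - 60 = \left(1 + \sqrt{B^{2} + P^{2}}\right)^{2} - 60 = -60 + \left(1 + \sqrt{B^{2} + P^{2}}\right)^{2}$)
$\left(z{\left(61,164 \right)} + 22153\right) + 3796 = \left(\left(-60 + \left(1 + \sqrt{61^{2} + 164^{2}}\right)^{2}\right) + 22153\right) + 3796 = \left(\left(-60 + \left(1 + \sqrt{3721 + 26896}\right)^{2}\right) + 22153\right) + 3796 = \left(\left(-60 + \left(1 + \sqrt{30617}\right)^{2}\right) + 22153\right) + 3796 = \left(22093 + \left(1 + \sqrt{30617}\right)^{2}\right) + 3796 = 25889 + \left(1 + \sqrt{30617}\right)^{2}$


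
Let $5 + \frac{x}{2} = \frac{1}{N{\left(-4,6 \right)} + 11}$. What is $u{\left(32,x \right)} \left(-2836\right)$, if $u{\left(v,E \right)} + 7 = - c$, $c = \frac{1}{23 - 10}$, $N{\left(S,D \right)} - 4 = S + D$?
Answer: $\frac{260912}{13} \approx 20070.0$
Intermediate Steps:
$N{\left(S,D \right)} = 4 + D + S$ ($N{\left(S,D \right)} = 4 + \left(S + D\right) = 4 + \left(D + S\right) = 4 + D + S$)
$x = - \frac{168}{17}$ ($x = -10 + \frac{2}{\left(4 + 6 - 4\right) + 11} = -10 + \frac{2}{6 + 11} = -10 + \frac{2}{17} = - \frac{168}{17} \approx -9.8824$)
$c = \frac{1}{13} \approx 0.076923$
$u{\left(v,E \right)} = - \frac{92}{13}$ ($u{\left(v,E \right)} = -7 - \frac{1}{13} = - \frac{92}{13}$)
$u{\left(32,x \right)} \left(-2836\right) = \left(- \frac{92}{13}\right) \left(-2836\right) = \frac{260912}{13}$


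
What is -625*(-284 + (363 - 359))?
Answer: 175000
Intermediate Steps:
-625*(-284 + (363 - 359)) = -625*(-284 + 4) = -625*(-280) = 175000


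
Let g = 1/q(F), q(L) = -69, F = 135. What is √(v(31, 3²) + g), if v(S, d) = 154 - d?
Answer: 2*√172569/69 ≈ 12.041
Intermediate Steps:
g = -1/69 (g = 1/(-69) = -1/69 ≈ -0.014493)
√(v(31, 3²) + g) = √((154 - 1*3²) - 1/69) = √((154 - 1*9) - 1/69) = √((154 - 9) - 1/69) = √(145 - 1/69) = √(10004/69) = 2*√172569/69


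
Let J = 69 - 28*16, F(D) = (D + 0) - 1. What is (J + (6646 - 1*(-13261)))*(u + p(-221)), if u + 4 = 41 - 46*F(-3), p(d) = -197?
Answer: 468672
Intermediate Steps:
F(D) = -1 + D (F(D) = D - 1 = -1 + D)
J = -379 (J = 69 - 448 = -379)
u = 221 (u = -4 + (41 - 46*(-1 - 3)) = -4 + (41 - 46*(-4)) = -4 + (41 + 184) = -4 + 225 = 221)
(J + (6646 - 1*(-13261)))*(u + p(-221)) = (-379 + (6646 - 1*(-13261)))*(221 - 197) = (-379 + (6646 + 13261))*24 = (-379 + 19907)*24 = 19528*24 = 468672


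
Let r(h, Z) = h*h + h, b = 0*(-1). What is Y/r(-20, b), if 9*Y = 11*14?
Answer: 77/1710 ≈ 0.045029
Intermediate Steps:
b = 0
Y = 154/9 (Y = (11*14)/9 = (⅑)*154 = 154/9 ≈ 17.111)
r(h, Z) = h + h² (r(h, Z) = h² + h = h + h²)
Y/r(-20, b) = 154/(9*((-20*(1 - 20)))) = 154/(9*((-20*(-19)))) = (154/9)/380 = (154/9)*(1/380) = 77/1710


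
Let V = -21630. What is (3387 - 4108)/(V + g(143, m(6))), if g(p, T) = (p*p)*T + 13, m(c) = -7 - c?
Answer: 721/287454 ≈ 0.0025082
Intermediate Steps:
g(p, T) = 13 + T*p**2 (g(p, T) = p**2*T + 13 = T*p**2 + 13 = 13 + T*p**2)
(3387 - 4108)/(V + g(143, m(6))) = (3387 - 4108)/(-21630 + (13 + (-7 - 1*6)*143**2)) = -721/(-21630 + (13 + (-7 - 6)*20449)) = -721/(-21630 + (13 - 13*20449)) = -721/(-21630 + (13 - 265837)) = -721/(-21630 - 265824) = -721/(-287454) = -721*(-1/287454) = 721/287454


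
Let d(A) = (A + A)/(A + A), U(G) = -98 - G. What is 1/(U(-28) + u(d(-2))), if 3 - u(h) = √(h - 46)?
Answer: I/(-67*I + 3*√5) ≈ -0.014777 + 0.0014795*I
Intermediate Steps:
d(A) = 1 (d(A) = (2*A)/((2*A)) = (2*A)*(1/(2*A)) = 1)
u(h) = 3 - √(-46 + h) (u(h) = 3 - √(h - 46) = 3 - √(-46 + h))
1/(U(-28) + u(d(-2))) = 1/((-98 - 1*(-28)) + (3 - √(-46 + 1))) = 1/((-98 + 28) + (3 - √(-45))) = 1/(-70 + (3 - 3*I*√5)) = 1/(-67 - 3*I*√5)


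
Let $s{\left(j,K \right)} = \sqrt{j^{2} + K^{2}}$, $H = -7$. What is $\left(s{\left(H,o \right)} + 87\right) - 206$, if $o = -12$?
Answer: $-119 + \sqrt{193} \approx -105.11$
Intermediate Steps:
$s{\left(j,K \right)} = \sqrt{K^{2} + j^{2}}$
$\left(s{\left(H,o \right)} + 87\right) - 206 = \left(\sqrt{\left(-12\right)^{2} + \left(-7\right)^{2}} + 87\right) - 206 = \left(\sqrt{144 + 49} + 87\right) - 206 = \left(\sqrt{193} + 87\right) - 206 = \left(87 + \sqrt{193}\right) - 206 = -119 + \sqrt{193}$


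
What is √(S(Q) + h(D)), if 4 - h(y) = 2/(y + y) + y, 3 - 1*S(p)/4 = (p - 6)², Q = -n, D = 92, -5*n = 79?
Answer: I*√24343039/230 ≈ 21.452*I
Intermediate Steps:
n = -79/5 (n = -⅕*79 = -79/5 ≈ -15.800)
Q = 79/5 (Q = -1*(-79/5) = 79/5 ≈ 15.800)
S(p) = 12 - 4*(-6 + p)² (S(p) = 12 - 4*(p - 6)² = 12 - 4*(-6 + p)²)
h(y) = 4 - y - 1/y (h(y) = 4 - (2/(y + y) + y) = 4 - (2/(2*y) + y) = 4 - ((1/(2*y))*2 + y) = 4 - (1/y + y) = 4 - (y + 1/y) = 4 + (-y - 1/y) = 4 - y - 1/y)
√(S(Q) + h(D)) = √((12 - 4*(-6 + 79/5)²) + (4 - 1*92 - 1/92)) = √((12 - 4*(49/5)²) + (4 - 92 - 1*1/92)) = √((12 - 4*2401/25) + (4 - 92 - 1/92)) = √((12 - 9604/25) - 8097/92) = √(-9304/25 - 8097/92) = √(-1058393/2300) = I*√24343039/230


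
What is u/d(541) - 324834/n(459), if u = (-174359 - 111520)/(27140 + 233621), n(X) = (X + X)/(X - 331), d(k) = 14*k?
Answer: -13686365673966175/302175583542 ≈ -45293.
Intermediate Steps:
n(X) = 2*X/(-331 + X) (n(X) = (2*X)/(-331 + X) = 2*X/(-331 + X))
u = -285879/260761 ≈ -1.0963
u/d(541) - 324834/n(459) = -285879/(260761*(14*541)) - 324834/(2*459/(-331 + 459)) = -285879/260761/7574 - 324834/(2*459/128) = -285879/260761*1/7574 - 324834/(2*459*(1/128)) = -285879/1975003814 - 324834/459/64 = -285879/1975003814 - 324834*64/459 = -285879/1975003814 - 6929792/153 = -13686365673966175/302175583542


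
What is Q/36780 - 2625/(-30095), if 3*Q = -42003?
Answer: -21654173/73792940 ≈ -0.29345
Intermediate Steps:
Q = -14001 (Q = (1/3)*(-42003) = -14001)
Q/36780 - 2625/(-30095) = -14001/36780 - 2625/(-30095) = -14001*1/36780 - 2625*(-1/30095) = -4667/12260 + 525/6019 = -21654173/73792940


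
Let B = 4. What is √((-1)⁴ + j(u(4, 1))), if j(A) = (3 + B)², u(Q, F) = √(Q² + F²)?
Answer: 5*√2 ≈ 7.0711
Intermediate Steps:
u(Q, F) = √(F² + Q²)
j(A) = 49 (j(A) = (3 + 4)² = 7² = 49)
√((-1)⁴ + j(u(4, 1))) = √((-1)⁴ + 49) = √(1 + 49) = √50 = 5*√2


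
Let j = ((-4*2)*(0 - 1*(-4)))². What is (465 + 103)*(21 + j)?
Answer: 593560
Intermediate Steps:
j = 1024 (j = (-8*(0 + 4))² = (-8*4)² = (-32)² = 1024)
(465 + 103)*(21 + j) = (465 + 103)*(21 + 1024) = 568*1045 = 593560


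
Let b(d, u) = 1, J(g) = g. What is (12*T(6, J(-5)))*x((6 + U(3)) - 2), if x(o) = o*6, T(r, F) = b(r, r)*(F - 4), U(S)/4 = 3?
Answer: -10368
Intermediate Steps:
U(S) = 12 (U(S) = 4*3 = 12)
T(r, F) = -4 + F (T(r, F) = 1*(F - 4) = 1*(-4 + F) = -4 + F)
x(o) = 6*o
(12*T(6, J(-5)))*x((6 + U(3)) - 2) = (12*(-4 - 5))*(6*((6 + 12) - 2)) = (12*(-9))*(6*(18 - 2)) = -648*16 = -108*96 = -10368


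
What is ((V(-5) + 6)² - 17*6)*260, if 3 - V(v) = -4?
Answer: 17420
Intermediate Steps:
V(v) = 7 (V(v) = 3 - 1*(-4) = 3 + 4 = 7)
((V(-5) + 6)² - 17*6)*260 = ((7 + 6)² - 17*6)*260 = (13² - 102)*260 = (169 - 102)*260 = 67*260 = 17420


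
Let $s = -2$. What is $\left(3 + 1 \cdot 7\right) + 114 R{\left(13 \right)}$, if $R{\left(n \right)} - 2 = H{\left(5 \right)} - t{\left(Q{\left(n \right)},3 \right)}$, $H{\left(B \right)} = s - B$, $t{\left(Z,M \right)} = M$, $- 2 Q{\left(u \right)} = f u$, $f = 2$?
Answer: $-902$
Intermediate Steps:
$Q{\left(u \right)} = - u$ ($Q{\left(u \right)} = - \frac{2 u}{2} = - u$)
$H{\left(B \right)} = -2 - B$
$R{\left(n \right)} = -8$ ($R{\left(n \right)} = 2 - 10 = -8$)
$\left(3 + 1 \cdot 7\right) + 114 R{\left(13 \right)} = \left(3 + 1 \cdot 7\right) + 114 \left(-8\right) = \left(3 + 7\right) - 912 = 10 - 912 = -902$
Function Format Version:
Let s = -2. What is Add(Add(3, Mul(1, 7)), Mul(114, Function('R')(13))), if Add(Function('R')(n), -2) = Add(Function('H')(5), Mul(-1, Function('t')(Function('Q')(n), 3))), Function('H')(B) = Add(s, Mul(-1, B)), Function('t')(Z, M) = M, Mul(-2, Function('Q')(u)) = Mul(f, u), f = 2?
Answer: -902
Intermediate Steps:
Function('Q')(u) = Mul(-1, u) (Function('Q')(u) = Mul(Rational(-1, 2), Mul(2, u)) = Mul(-1, u))
Function('H')(B) = Add(-2, Mul(-1, B))
Function('R')(n) = -8 (Function('R')(n) = Add(2, Add(Add(-2, Mul(-1, 5)), Mul(-1, 3))) = Add(2, Add(Add(-2, -5), -3)) = Add(2, Add(-7, -3)) = Add(2, -10) = -8)
Add(Add(3, Mul(1, 7)), Mul(114, Function('R')(13))) = Add(Add(3, Mul(1, 7)), Mul(114, -8)) = Add(Add(3, 7), -912) = Add(10, -912) = -902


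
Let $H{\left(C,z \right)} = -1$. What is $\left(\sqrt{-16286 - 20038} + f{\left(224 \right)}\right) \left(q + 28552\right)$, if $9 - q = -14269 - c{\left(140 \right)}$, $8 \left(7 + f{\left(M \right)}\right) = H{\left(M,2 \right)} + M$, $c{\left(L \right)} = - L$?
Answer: $\frac{3564615}{4} + 256140 i \sqrt{1009} \approx 8.9115 \cdot 10^{5} + 8.1362 \cdot 10^{6} i$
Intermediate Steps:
$f{\left(M \right)} = - \frac{57}{8} + \frac{M}{8}$ ($f{\left(M \right)} = -7 + \frac{-1 + M}{8} = -7 + \left(- \frac{1}{8} + \frac{M}{8}\right) = - \frac{57}{8} + \frac{M}{8}$)
$q = 14138$ ($q = 9 - \left(-14269 - \left(-1\right) 140\right) = 9 - \left(-14269 - -140\right) = 9 - \left(-14269 + 140\right) = 9 - -14129 = 9 + 14129 = 14138$)
$\left(\sqrt{-16286 - 20038} + f{\left(224 \right)}\right) \left(q + 28552\right) = \left(\sqrt{-16286 - 20038} + \left(- \frac{57}{8} + \frac{1}{8} \cdot 224\right)\right) \left(14138 + 28552\right) = \left(\sqrt{-36324} + \left(- \frac{57}{8} + 28\right)\right) 42690 = \left(6 i \sqrt{1009} + \frac{167}{8}\right) 42690 = \left(\frac{167}{8} + 6 i \sqrt{1009}\right) 42690 = \frac{3564615}{4} + 256140 i \sqrt{1009}$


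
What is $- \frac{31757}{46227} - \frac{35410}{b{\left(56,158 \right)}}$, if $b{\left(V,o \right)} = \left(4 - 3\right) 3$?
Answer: $- \frac{181888149}{15409} \approx -11804.0$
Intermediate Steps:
$b{\left(V,o \right)} = 3$ ($b{\left(V,o \right)} = \left(4 - 3\right) 3 = 1 \cdot 3 = 3$)
$- \frac{31757}{46227} - \frac{35410}{b{\left(56,158 \right)}} = - \frac{31757}{46227} - \frac{35410}{3} = - \frac{181888149}{15409}$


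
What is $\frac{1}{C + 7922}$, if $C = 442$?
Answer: $\frac{1}{8364} \approx 0.00011956$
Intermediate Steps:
$\frac{1}{C + 7922} = \frac{1}{442 + 7922} = \frac{1}{8364}$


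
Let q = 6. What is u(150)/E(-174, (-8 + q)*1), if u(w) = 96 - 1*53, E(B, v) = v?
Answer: -43/2 ≈ -21.500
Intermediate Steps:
u(w) = 43 (u(w) = 96 - 53 = 43)
u(150)/E(-174, (-8 + q)*1) = 43/(((-8 + 6)*1)) = 43/((-2*1)) = 43/(-2) = 43*(-½) = -43/2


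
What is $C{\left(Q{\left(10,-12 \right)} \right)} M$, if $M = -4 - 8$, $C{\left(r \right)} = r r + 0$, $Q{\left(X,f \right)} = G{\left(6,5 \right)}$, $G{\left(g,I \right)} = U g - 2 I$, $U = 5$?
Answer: $-4800$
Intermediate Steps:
$G{\left(g,I \right)} = - 2 I + 5 g$ ($G{\left(g,I \right)} = 5 g - 2 I = - 2 I + 5 g$)
$Q{\left(X,f \right)} = 20$ ($Q{\left(X,f \right)} = \left(-2\right) 5 + 5 \cdot 6 = -10 + 30 = 20$)
$C{\left(r \right)} = r^{2}$ ($C{\left(r \right)} = r^{2} + 0 = r^{2}$)
$M = -12$
$C{\left(Q{\left(10,-12 \right)} \right)} M = 20^{2} \left(-12\right) = 400 \left(-12\right) = -4800$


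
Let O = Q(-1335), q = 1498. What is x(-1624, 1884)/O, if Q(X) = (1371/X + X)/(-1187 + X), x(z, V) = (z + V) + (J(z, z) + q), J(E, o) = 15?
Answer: 994910085/297266 ≈ 3346.9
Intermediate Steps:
x(z, V) = 1513 + V + z (x(z, V) = (z + V) + (15 + 1498) = (V + z) + 1513 = 1513 + V + z)
Q(X) = (X + 1371/X)/(-1187 + X)
O = 297266/561145 (O = (1371 + (-1335)²)/((-1335)*(-1187 - 1335)) = -1/1335*(1371 + 1782225)/(-2522) = -1/1335*(-1/2522)*1783596 = 297266/561145 ≈ 0.52975)
x(-1624, 1884)/O = (1513 + 1884 - 1624)/(297266/561145) = 1773*(561145/297266) = 994910085/297266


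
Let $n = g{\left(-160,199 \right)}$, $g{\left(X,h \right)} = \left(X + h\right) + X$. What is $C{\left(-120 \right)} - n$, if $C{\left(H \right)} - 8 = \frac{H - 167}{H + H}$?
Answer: $\frac{31247}{240} \approx 130.2$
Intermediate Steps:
$C{\left(H \right)} = 8 + \frac{-167 + H}{2 H}$ ($C{\left(H \right)} = 8 + \frac{H - 167}{H + H} = 8 + \frac{-167 + H}{2 H}$)
$g{\left(X,h \right)} = h + 2 X$
$n = -121$ ($n = 199 + 2 \left(-160\right) = 199 - 320 = -121$)
$C{\left(-120 \right)} - n = \frac{-167 + 17 \left(-120\right)}{2 \left(-120\right)} - -121 = \frac{1}{2} \left(- \frac{1}{120}\right) \left(-167 - 2040\right) + 121 = \frac{1}{2} \left(- \frac{1}{120}\right) \left(-2207\right) + 121 = \frac{2207}{240} + 121 = \frac{31247}{240}$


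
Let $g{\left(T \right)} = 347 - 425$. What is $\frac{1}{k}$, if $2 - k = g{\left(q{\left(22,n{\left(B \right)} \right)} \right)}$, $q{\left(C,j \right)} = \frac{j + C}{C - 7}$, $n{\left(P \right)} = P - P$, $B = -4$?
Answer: $\frac{1}{80} \approx 0.0125$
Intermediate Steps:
$n{\left(P \right)} = 0$
$q{\left(C,j \right)} = \frac{C + j}{-7 + C}$
$g{\left(T \right)} = -78$
$k = 80$ ($k = 2 - -78 = 2 + 78 = 80$)
$\frac{1}{k} = \frac{1}{80}$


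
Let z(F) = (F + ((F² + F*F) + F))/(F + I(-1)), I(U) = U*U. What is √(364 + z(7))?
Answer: 3*√42 ≈ 19.442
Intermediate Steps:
I(U) = U²
z(F) = (2*F + 2*F²)/(1 + F) (z(F) = (F + ((F² + F*F) + F))/(F + (-1)²) = (F + ((F² + F²) + F))/(F + 1) = (F + (2*F² + F))/(1 + F) = (F + (F + 2*F²))/(1 + F) = (2*F + 2*F²)/(1 + F))
√(364 + z(7)) = √(364 + 2*7) = √(364 + 14) = √378 = 3*√42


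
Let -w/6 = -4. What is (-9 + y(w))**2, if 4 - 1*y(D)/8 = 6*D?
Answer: 1274641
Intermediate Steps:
w = 24 (w = -6*(-4) = 24)
y(D) = 32 - 48*D
(-9 + y(w))**2 = (-9 + (32 - 48*24))**2 = (-9 + (32 - 1152))**2 = (-9 - 1120)**2 = (-1129)**2 = 1274641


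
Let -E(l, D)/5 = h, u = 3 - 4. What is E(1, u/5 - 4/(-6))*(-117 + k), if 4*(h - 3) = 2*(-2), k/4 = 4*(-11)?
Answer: 2930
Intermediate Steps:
u = -1
k = -176 (k = 4*(4*(-11)) = 4*(-44) = -176)
h = 2 (h = 3 + (2*(-2))/4 = 3 + (¼)*(-4) = 3 - 1 = 2)
E(l, D) = -10 (E(l, D) = -5*2 = -10)
E(1, u/5 - 4/(-6))*(-117 + k) = -10*(-117 - 176) = -10*(-293) = 2930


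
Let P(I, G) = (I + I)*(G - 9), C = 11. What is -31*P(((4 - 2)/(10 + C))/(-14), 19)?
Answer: 620/147 ≈ 4.2177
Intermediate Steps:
P(I, G) = 2*I*(-9 + G) (P(I, G) = (2*I)*(-9 + G) = 2*I*(-9 + G))
-31*P(((4 - 2)/(10 + C))/(-14), 19) = -62*((4 - 2)/(10 + 11))/(-14)*(-9 + 19) = -62*(2/21)*(-1/14)*10 = -62*(-1)*10/147 = -31*(-20/147) = 620/147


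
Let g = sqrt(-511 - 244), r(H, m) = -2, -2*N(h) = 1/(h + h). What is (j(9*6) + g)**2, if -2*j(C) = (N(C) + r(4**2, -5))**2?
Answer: (187489 - 93312*I*sqrt(755))**2/8707129344 ≈ -750.96 - 110.42*I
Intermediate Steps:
N(h) = -1/(4*h) (N(h) = -1/(2*(h + h)) = -1/(2*h)/2 = -1/(4*h))
j(C) = -(-2 - 1/(4*C))**2/2 (j(C) = -(-1/(4*C) - 2)**2/2 = -(-2 - 1/(4*C))**2/2)
g = I*sqrt(755) (g = sqrt(-755) = I*sqrt(755) ≈ 27.477*I)
(j(9*6) + g)**2 = (-(1 + 8*(9*6))**2/(32*(9*6)**2) + I*sqrt(755))**2 = (-1/32*(1 + 8*54)**2/54**2 + I*sqrt(755))**2 = (-1/32*1/2916*(1 + 432)**2 + I*sqrt(755))**2 = (-1/32*1/2916*433**2 + I*sqrt(755))**2 = (-1/32*1/2916*187489 + I*sqrt(755))**2 = (-187489/93312 + I*sqrt(755))**2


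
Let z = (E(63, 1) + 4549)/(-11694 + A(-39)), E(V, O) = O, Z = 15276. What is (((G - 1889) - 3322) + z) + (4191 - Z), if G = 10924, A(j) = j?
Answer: -63034226/11733 ≈ -5372.4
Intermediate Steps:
z = -4550/11733 (z = (1 + 4549)/(-11694 - 39) = 4550/(-11733) = 4550*(-1/11733) = -4550/11733 ≈ -0.38779)
(((G - 1889) - 3322) + z) + (4191 - Z) = (((10924 - 1889) - 3322) - 4550/11733) + (4191 - 1*15276) = ((9035 - 3322) - 4550/11733) + (4191 - 15276) = (5713 - 4550/11733) - 11085 = 67026079/11733 - 11085 = -63034226/11733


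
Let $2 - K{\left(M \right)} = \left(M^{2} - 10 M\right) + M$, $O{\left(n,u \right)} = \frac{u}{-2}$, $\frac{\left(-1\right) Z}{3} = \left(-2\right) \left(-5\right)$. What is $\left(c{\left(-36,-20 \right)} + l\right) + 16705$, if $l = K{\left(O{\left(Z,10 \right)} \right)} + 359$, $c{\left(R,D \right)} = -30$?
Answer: $16966$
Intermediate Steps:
$Z = -30$ ($Z = - 3 \left(\left(-2\right) \left(-5\right)\right) = \left(-3\right) 10 = -30$)
$O{\left(n,u \right)} = - \frac{u}{2}$ ($O{\left(n,u \right)} = u \left(- \frac{1}{2}\right) = - \frac{u}{2}$)
$K{\left(M \right)} = 2 - M^{2} + 9 M$ ($K{\left(M \right)} = 2 - \left(\left(M^{2} - 10 M\right) + M\right) = 2 - \left(M^{2} - 9 M\right) = 2 - M^{2} + 9 M$)
$l = 291$ ($l = \left(2 - \left(\left(- \frac{1}{2}\right) 10\right)^{2} + 9 \left(\left(- \frac{1}{2}\right) 10\right)\right) + 359 = \left(2 - \left(-5\right)^{2} + 9 \left(-5\right)\right) + 359 = \left(2 - 25 - 45\right) + 359 = -68 + 359 = 291$)
$\left(c{\left(-36,-20 \right)} + l\right) + 16705 = \left(-30 + 291\right) + 16705 = 261 + 16705 = 16966$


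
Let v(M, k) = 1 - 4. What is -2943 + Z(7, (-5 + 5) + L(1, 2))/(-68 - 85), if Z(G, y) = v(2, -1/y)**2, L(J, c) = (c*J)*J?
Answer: -50032/17 ≈ -2943.1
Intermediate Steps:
L(J, c) = c*J**2 (L(J, c) = (J*c)*J = c*J**2)
v(M, k) = -3
Z(G, y) = 9 (Z(G, y) = (-3)**2 = 9)
-2943 + Z(7, (-5 + 5) + L(1, 2))/(-68 - 85) = -2943 + 9/(-68 - 85) = -2943 + 9/(-153) = -2943 - 1/153*9 = -2943 - 1/17 = -50032/17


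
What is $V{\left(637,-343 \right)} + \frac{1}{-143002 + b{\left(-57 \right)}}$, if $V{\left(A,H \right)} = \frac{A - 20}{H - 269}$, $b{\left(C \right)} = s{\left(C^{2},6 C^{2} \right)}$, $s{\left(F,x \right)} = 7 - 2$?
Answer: $- \frac{88229761}{87514164} \approx -1.0082$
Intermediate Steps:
$s{\left(F,x \right)} = 5$ ($s{\left(F,x \right)} = 7 - 2 = 5$)
$b{\left(C \right)} = 5$
$V{\left(A,H \right)} = \frac{-20 + A}{-269 + H}$
$V{\left(637,-343 \right)} + \frac{1}{-143002 + b{\left(-57 \right)}} = \frac{-20 + 637}{-269 - 343} + \frac{1}{-143002 + 5} = \frac{1}{-612} \cdot 617 + \frac{1}{-142997} = \left(- \frac{1}{612}\right) 617 - \frac{1}{142997} = - \frac{617}{612} - \frac{1}{142997} = - \frac{88229761}{87514164}$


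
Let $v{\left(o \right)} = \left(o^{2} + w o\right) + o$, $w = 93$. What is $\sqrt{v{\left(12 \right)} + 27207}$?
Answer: $\sqrt{28479} \approx 168.76$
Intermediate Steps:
$v{\left(o \right)} = o^{2} + 94 o$ ($v{\left(o \right)} = \left(o^{2} + 93 o\right) + o = o^{2} + 94 o$)
$\sqrt{v{\left(12 \right)} + 27207} = \sqrt{12 \left(94 + 12\right) + 27207} = \sqrt{12 \cdot 106 + 27207} = \sqrt{1272 + 27207} = \sqrt{28479}$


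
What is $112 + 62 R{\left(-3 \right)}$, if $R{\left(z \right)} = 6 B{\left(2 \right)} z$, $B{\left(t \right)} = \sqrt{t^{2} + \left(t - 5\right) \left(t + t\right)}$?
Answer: $112 - 2232 i \sqrt{2} \approx 112.0 - 3156.5 i$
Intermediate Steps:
$B{\left(t \right)} = \sqrt{t^{2} + 2 t \left(-5 + t\right)}$ ($B{\left(t \right)} = \sqrt{t^{2} + \left(-5 + t\right) 2 t} = \sqrt{t^{2} + 2 t \left(-5 + t\right)}$)
$R{\left(z \right)} = 12 i z \sqrt{2}$ ($R{\left(z \right)} = 6 \sqrt{2 \left(-10 + 3 \cdot 2\right)} z = 6 \sqrt{2 \left(-10 + 6\right)} z = 6 \sqrt{2 \left(-4\right)} z = 6 \sqrt{-8} z = 6 \cdot 2 i \sqrt{2} z = 12 i \sqrt{2} z = 12 i z \sqrt{2}$)
$112 + 62 R{\left(-3 \right)} = 112 + 62 \cdot 12 i \left(-3\right) \sqrt{2} = 112 + 62 \left(- 36 i \sqrt{2}\right) = 112 - 2232 i \sqrt{2}$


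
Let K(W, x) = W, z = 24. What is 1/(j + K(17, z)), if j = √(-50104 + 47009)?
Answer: 17/3384 - I*√3095/3384 ≈ 0.0050236 - 0.01644*I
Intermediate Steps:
j = I*√3095 (j = √(-3095) = I*√3095 ≈ 55.633*I)
1/(j + K(17, z)) = 1/(I*√3095 + 17) = 1/(17 + I*√3095)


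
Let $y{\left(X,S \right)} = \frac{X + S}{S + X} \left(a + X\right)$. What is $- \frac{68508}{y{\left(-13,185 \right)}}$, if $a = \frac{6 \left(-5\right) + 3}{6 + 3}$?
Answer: $\frac{17127}{4} \approx 4281.8$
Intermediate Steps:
$a = -3$ ($a = \frac{-30 + 3}{9} = \left(-27\right) \frac{1}{9} = -3$)
$y{\left(X,S \right)} = -3 + X$ ($y{\left(X,S \right)} = \frac{X + S}{S + X} \left(-3 + X\right) = \frac{S + X}{S + X} \left(-3 + X\right) = 1 \left(-3 + X\right) = -3 + X$)
$- \frac{68508}{y{\left(-13,185 \right)}} = - \frac{68508}{-3 - 13} = - \frac{68508}{-16} = \left(-68508\right) \left(- \frac{1}{16}\right) = \frac{17127}{4}$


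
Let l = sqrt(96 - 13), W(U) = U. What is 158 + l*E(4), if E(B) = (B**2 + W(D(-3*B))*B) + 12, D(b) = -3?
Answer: 158 + 16*sqrt(83) ≈ 303.77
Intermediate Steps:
l = sqrt(83) ≈ 9.1104
E(B) = 12 + B**2 - 3*B (E(B) = (B**2 - 3*B) + 12 = 12 + B**2 - 3*B)
158 + l*E(4) = 158 + sqrt(83)*(12 + 4**2 - 3*4) = 158 + sqrt(83)*(12 + 16 - 12) = 158 + sqrt(83)*16 = 158 + 16*sqrt(83)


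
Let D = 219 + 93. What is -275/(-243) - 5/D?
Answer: 28195/25272 ≈ 1.1157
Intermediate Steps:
D = 312
-275/(-243) - 5/D = -275/(-243) - 5/312 = -275*(-1/243) - 5*1/312 = 275/243 - 5/312 = 28195/25272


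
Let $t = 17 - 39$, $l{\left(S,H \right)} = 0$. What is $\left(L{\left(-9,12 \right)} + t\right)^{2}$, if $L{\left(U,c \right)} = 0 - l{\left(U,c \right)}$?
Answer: $484$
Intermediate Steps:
$t = -22$ ($t = 17 - 39 = -22$)
$L{\left(U,c \right)} = 0$ ($L{\left(U,c \right)} = 0 - 0 = 0 + 0 = 0$)
$\left(L{\left(-9,12 \right)} + t\right)^{2} = \left(0 - 22\right)^{2} = \left(-22\right)^{2} = 484$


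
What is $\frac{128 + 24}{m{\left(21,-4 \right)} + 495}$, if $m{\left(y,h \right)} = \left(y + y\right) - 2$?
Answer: $\frac{152}{535} \approx 0.28411$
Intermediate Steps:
$m{\left(y,h \right)} = -2 + 2 y$ ($m{\left(y,h \right)} = 2 y - 2 = -2 + 2 y$)
$\frac{128 + 24}{m{\left(21,-4 \right)} + 495} = \frac{128 + 24}{\left(-2 + 2 \cdot 21\right) + 495} = \frac{152}{\left(-2 + 42\right) + 495} = \frac{152}{40 + 495} = \frac{152}{535}$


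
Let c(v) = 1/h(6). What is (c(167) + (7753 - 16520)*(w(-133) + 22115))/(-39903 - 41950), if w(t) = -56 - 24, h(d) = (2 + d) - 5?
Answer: 579542534/245559 ≈ 2360.1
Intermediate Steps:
h(d) = -3 + d
c(v) = 1/3 (c(v) = 1/(-3 + 6) = 1/3)
w(t) = -80
(c(167) + (7753 - 16520)*(w(-133) + 22115))/(-39903 - 41950) = (1/3 + (7753 - 16520)*(-80 + 22115))/(-39903 - 41950) = (1/3 - 8767*22035)/(-81853) = (1/3 - 193180845)*(-1/81853) = -579542534/3*(-1/81853) = 579542534/245559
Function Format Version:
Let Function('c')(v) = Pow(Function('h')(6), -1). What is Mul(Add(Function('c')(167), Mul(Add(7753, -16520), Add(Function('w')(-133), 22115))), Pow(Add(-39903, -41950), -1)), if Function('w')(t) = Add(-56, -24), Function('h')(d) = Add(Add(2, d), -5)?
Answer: Rational(579542534, 245559) ≈ 2360.1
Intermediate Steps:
Function('h')(d) = Add(-3, d)
Function('c')(v) = Rational(1, 3) (Function('c')(v) = Pow(Add(-3, 6), -1) = Pow(3, -1) = Rational(1, 3))
Function('w')(t) = -80
Mul(Add(Function('c')(167), Mul(Add(7753, -16520), Add(Function('w')(-133), 22115))), Pow(Add(-39903, -41950), -1)) = Mul(Add(Rational(1, 3), Mul(Add(7753, -16520), Add(-80, 22115))), Pow(Add(-39903, -41950), -1)) = Mul(Add(Rational(1, 3), Mul(-8767, 22035)), Pow(-81853, -1)) = Mul(Add(Rational(1, 3), -193180845), Rational(-1, 81853)) = Mul(Rational(-579542534, 3), Rational(-1, 81853)) = Rational(579542534, 245559)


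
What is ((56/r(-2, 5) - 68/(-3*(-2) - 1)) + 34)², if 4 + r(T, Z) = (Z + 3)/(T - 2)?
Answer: 27556/225 ≈ 122.47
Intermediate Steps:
r(T, Z) = -4 + (3 + Z)/(-2 + T) (r(T, Z) = -4 + (Z + 3)/(T - 2) = -4 + (3 + Z)/(-2 + T))
((56/r(-2, 5) - 68/(-3*(-2) - 1)) + 34)² = ((56/(((11 + 5 - 4*(-2))/(-2 - 2))) - 68/(-3*(-2) - 1)) + 34)² = ((56/(((11 + 5 + 8)/(-4))) - 68/(6 - 1)) + 34)² = ((56/((-¼*24)) - 68/5) + 34)² = ((56/(-6) - 68*⅕) + 34)² = ((56*(-⅙) - 68/5) + 34)² = ((-28/3 - 68/5) + 34)² = (-344/15 + 34)² = (166/15)² = 27556/225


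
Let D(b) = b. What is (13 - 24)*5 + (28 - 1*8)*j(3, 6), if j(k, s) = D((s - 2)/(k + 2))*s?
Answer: 41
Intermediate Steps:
j(k, s) = s*(-2 + s)/(2 + k) (j(k, s) = ((s - 2)/(k + 2))*s = ((-2 + s)/(2 + k))*s = s*(-2 + s)/(2 + k))
(13 - 24)*5 + (28 - 1*8)*j(3, 6) = (13 - 24)*5 + (28 - 1*8)*(6*(-2 + 6)/(2 + 3)) = -11*5 + (28 - 8)*(6*4/5) = -55 + 20*(6*(1/5)*4) = -55 + 20*(24/5) = -55 + 96 = 41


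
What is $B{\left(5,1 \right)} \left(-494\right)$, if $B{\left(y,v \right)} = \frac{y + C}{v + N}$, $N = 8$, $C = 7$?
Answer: $- \frac{1976}{3} \approx -658.67$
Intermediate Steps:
$B{\left(y,v \right)} = \frac{7 + y}{8 + v}$ ($B{\left(y,v \right)} = \frac{y + 7}{v + 8} = \frac{7 + y}{8 + v}$)
$B{\left(5,1 \right)} \left(-494\right) = \frac{7 + 5}{8 + 1} \left(-494\right) = \frac{1}{9} \cdot 12 \left(-494\right) = \frac{4}{3} \left(-494\right) = - \frac{1976}{3}$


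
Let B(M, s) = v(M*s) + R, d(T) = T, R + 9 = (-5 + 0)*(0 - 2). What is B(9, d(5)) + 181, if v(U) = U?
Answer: 227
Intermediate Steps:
R = 1 (R = -9 + (-5 + 0)*(0 - 2) = -9 - 5*(-2) = -9 + 10 = 1)
B(M, s) = 1 + M*s (B(M, s) = M*s + 1 = 1 + M*s)
B(9, d(5)) + 181 = (1 + 9*5) + 181 = (1 + 45) + 181 = 46 + 181 = 227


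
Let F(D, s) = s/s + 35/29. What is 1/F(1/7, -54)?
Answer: 29/64 ≈ 0.45313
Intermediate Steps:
F(D, s) = 64/29 (F(D, s) = 1 + 35*(1/29) = 1 + 35/29 = 64/29)
1/F(1/7, -54) = 1/(64/29) = 29/64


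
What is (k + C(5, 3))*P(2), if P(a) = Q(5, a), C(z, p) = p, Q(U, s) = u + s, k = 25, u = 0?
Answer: 56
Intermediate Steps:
Q(U, s) = s (Q(U, s) = 0 + s = s)
P(a) = a
(k + C(5, 3))*P(2) = (25 + 3)*2 = 28*2 = 56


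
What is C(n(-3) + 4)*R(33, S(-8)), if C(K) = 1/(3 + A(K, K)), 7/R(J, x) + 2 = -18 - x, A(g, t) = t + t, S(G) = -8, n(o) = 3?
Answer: -7/204 ≈ -0.034314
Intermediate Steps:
A(g, t) = 2*t
R(J, x) = 7/(-20 - x) (R(J, x) = 7/(-2 + (-18 - x)) = 7/(-20 - x))
C(K) = 1/(3 + 2*K)
C(n(-3) + 4)*R(33, S(-8)) = (-7/(20 - 8))/(3 + 2*(3 + 4)) = (-7/12)/(3 + 2*7) = (-7*1/12)/(3 + 14) = -7/12/17 = (1/17)*(-7/12) = -7/204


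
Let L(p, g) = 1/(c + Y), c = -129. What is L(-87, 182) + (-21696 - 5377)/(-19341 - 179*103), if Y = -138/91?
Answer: 318108223/448689306 ≈ 0.70897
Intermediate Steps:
Y = -138/91 (Y = -138*1/91 = -138/91 ≈ -1.5165)
L(p, g) = -91/11877 (L(p, g) = 1/(-129 - 138/91) = 1/(-11877/91) = -91/11877)
L(-87, 182) + (-21696 - 5377)/(-19341 - 179*103) = -91/11877 + (-21696 - 5377)/(-19341 - 179*103) = -91/11877 - 27073/(-19341 - 18437) = -91/11877 - 27073/(-37778) = -91/11877 - 27073*(-1/37778) = -91/11877 + 27073/37778 = 318108223/448689306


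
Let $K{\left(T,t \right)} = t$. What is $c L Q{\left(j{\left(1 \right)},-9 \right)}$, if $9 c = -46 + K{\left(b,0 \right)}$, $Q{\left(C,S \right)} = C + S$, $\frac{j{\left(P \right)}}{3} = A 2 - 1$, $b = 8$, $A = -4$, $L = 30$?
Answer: $5520$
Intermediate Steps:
$j{\left(P \right)} = -27$ ($j{\left(P \right)} = 3 \left(\left(-4\right) 2 - 1\right) = 3 \left(-8 - 1\right) = 3 \left(-9\right) = -27$)
$c = - \frac{46}{9}$ ($c = \frac{-46 + 0}{9} = \frac{1}{9} \left(-46\right) = - \frac{46}{9} \approx -5.1111$)
$c L Q{\left(j{\left(1 \right)},-9 \right)} = \left(- \frac{46}{9}\right) 30 \left(-27 - 9\right) = \left(- \frac{460}{3}\right) \left(-36\right) = 5520$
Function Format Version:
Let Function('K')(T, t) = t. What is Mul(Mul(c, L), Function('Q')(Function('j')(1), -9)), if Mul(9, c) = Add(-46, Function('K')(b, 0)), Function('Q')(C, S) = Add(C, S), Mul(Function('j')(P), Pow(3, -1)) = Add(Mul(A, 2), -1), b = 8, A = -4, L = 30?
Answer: 5520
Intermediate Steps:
Function('j')(P) = -27 (Function('j')(P) = Mul(3, Add(Mul(-4, 2), -1)) = Mul(3, Add(-8, -1)) = Mul(3, -9) = -27)
c = Rational(-46, 9) (c = Mul(Rational(1, 9), Add(-46, 0)) = Mul(Rational(1, 9), -46) = Rational(-46, 9) ≈ -5.1111)
Mul(Mul(c, L), Function('Q')(Function('j')(1), -9)) = Mul(Mul(Rational(-46, 9), 30), Add(-27, -9)) = Mul(Rational(-460, 3), -36) = 5520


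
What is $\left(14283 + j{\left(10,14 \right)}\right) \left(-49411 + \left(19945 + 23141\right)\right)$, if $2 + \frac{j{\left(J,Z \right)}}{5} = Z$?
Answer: $-90719475$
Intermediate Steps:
$j{\left(J,Z \right)} = -10 + 5 Z$
$\left(14283 + j{\left(10,14 \right)}\right) \left(-49411 + \left(19945 + 23141\right)\right) = \left(14283 + \left(-10 + 5 \cdot 14\right)\right) \left(-49411 + \left(19945 + 23141\right)\right) = \left(14283 + \left(-10 + 70\right)\right) \left(-49411 + 43086\right) = \left(14283 + 60\right) \left(-6325\right) = 14343 \left(-6325\right) = -90719475$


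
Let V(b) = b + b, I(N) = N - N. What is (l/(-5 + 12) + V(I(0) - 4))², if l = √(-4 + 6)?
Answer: (-56 + √2)²/49 ≈ 60.808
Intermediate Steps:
I(N) = 0
l = √2 ≈ 1.4142
V(b) = 2*b
(l/(-5 + 12) + V(I(0) - 4))² = (√2/(-5 + 12) + 2*(0 - 4))² = (√2/7 + 2*(-4))² = (√2*(⅐) - 8)² = (√2/7 - 8)² = (-8 + √2/7)²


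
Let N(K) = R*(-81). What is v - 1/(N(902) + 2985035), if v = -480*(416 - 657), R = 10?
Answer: 345215147999/2984225 ≈ 1.1568e+5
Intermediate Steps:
N(K) = -810 (N(K) = 10*(-81) = -810)
v = 115680 (v = -480*(-241) = 115680)
v - 1/(N(902) + 2985035) = 115680 - 1/(-810 + 2985035) = 115680 - 1/2984225 = 345215147999/2984225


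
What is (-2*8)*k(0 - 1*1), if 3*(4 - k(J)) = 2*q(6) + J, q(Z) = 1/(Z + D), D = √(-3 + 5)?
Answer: -3440/51 - 16*√2/51 ≈ -67.895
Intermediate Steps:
D = √2 ≈ 1.4142
q(Z) = 1/(Z + √2)
k(J) = 4 - 2/(3*(6 + √2)) - J/3 (k(J) = 4 - (2/(6 + √2) + J)/3 = 4 - (J + 2/(6 + √2))/3 = 4 + (-2/(3*(6 + √2)) - J/3) = 4 - 2/(3*(6 + √2)) - J/3)
(-2*8)*k(0 - 1*1) = (-2*8)*(66/17 - (0 - 1*1)/3 + √2/51) = -16*(66/17 - (0 - 1)/3 + √2/51) = -16*(66/17 - ⅓*(-1) + √2/51) = -16*(66/17 + ⅓ + √2/51) = -16*(215/51 + √2/51) = -3440/51 - 16*√2/51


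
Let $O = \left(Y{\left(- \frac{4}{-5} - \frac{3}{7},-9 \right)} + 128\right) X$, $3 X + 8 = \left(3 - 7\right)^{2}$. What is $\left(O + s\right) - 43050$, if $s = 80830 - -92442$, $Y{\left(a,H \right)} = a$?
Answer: $\frac{13709254}{105} \approx 1.3056 \cdot 10^{5}$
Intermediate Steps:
$X = \frac{8}{3}$ ($X = - \frac{8}{3} + \frac{\left(3 - 7\right)^{2}}{3} = - \frac{8}{3} + \frac{\left(-4\right)^{2}}{3} = - \frac{8}{3} + \frac{1}{3} \cdot 16 = - \frac{8}{3} + \frac{16}{3} = \frac{8}{3} \approx 2.6667$)
$O = \frac{35944}{105}$ ($O = \left(\left(- \frac{4}{-5} - \frac{3}{7}\right) + 128\right) \frac{8}{3} = \left(\left(\left(-4\right) \left(- \frac{1}{5}\right) - \frac{3}{7}\right) + 128\right) \frac{8}{3} = \left(\left(\frac{4}{5} - \frac{3}{7}\right) + 128\right) \frac{8}{3} = \left(\frac{13}{35} + 128\right) \frac{8}{3} = \frac{4493}{35} \cdot \frac{8}{3} = \frac{35944}{105} \approx 342.32$)
$s = 173272$ ($s = 80830 + 92442 = 173272$)
$\left(O + s\right) - 43050 = \left(\frac{35944}{105} + 173272\right) - 43050 = \frac{18229504}{105} - 43050 = \frac{13709254}{105}$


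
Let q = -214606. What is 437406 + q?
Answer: 222800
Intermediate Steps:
437406 + q = 437406 - 214606 = 222800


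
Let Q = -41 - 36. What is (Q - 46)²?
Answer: 15129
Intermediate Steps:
Q = -77
(Q - 46)² = (-77 - 46)² = (-123)² = 15129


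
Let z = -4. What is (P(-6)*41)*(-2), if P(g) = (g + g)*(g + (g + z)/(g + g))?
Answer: -5084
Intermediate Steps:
P(g) = 2*g*(g + (-4 + g)/(2*g)) (P(g) = (g + g)*(g + (g - 4)/(g + g)) = (2*g)*(g + (-4 + g)/((2*g))) = (2*g)*(g + (-4 + g)*(1/(2*g))) = (2*g)*(g + (-4 + g)/(2*g)) = 2*g*(g + (-4 + g)/(2*g)))
(P(-6)*41)*(-2) = ((-4 - 6 + 2*(-6)**2)*41)*(-2) = ((-4 - 6 + 2*36)*41)*(-2) = ((-4 - 6 + 72)*41)*(-2) = (62*41)*(-2) = 2542*(-2) = -5084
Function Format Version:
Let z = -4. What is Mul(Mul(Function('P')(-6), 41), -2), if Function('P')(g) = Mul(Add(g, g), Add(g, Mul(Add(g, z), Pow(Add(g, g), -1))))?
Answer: -5084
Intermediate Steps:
Function('P')(g) = Mul(2, g, Add(g, Mul(Rational(1, 2), Pow(g, -1), Add(-4, g)))) (Function('P')(g) = Mul(Add(g, g), Add(g, Mul(Add(g, -4), Pow(Add(g, g), -1)))) = Mul(Mul(2, g), Add(g, Mul(Add(-4, g), Pow(Mul(2, g), -1)))) = Mul(Mul(2, g), Add(g, Mul(Add(-4, g), Mul(Rational(1, 2), Pow(g, -1))))) = Mul(Mul(2, g), Add(g, Mul(Rational(1, 2), Pow(g, -1), Add(-4, g)))) = Mul(2, g, Add(g, Mul(Rational(1, 2), Pow(g, -1), Add(-4, g)))))
Mul(Mul(Function('P')(-6), 41), -2) = Mul(Mul(Add(-4, -6, Mul(2, Pow(-6, 2))), 41), -2) = Mul(Mul(Add(-4, -6, Mul(2, 36)), 41), -2) = Mul(Mul(Add(-4, -6, 72), 41), -2) = Mul(Mul(62, 41), -2) = Mul(2542, -2) = -5084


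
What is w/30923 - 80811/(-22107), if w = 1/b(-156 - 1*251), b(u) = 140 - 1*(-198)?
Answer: 281544831007/77020596406 ≈ 3.6554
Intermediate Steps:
b(u) = 338 (b(u) = 140 + 198 = 338)
w = 1/338 ≈ 0.0029586
w/30923 - 80811/(-22107) = (1/338)/30923 - 80811/(-22107) = (1/338)*(1/30923) - 80811*(-1/22107) = 1/10451974 + 26937/7369 = 281544831007/77020596406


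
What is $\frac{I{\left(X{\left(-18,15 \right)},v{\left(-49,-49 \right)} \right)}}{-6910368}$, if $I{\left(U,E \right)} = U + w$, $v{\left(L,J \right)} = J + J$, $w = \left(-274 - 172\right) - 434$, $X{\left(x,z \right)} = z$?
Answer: $\frac{865}{6910368} \approx 0.00012517$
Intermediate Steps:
$w = -880$ ($w = -446 - 434 = -880$)
$v{\left(L,J \right)} = 2 J$
$I{\left(U,E \right)} = -880 + U$ ($I{\left(U,E \right)} = U - 880 = -880 + U$)
$\frac{I{\left(X{\left(-18,15 \right)},v{\left(-49,-49 \right)} \right)}}{-6910368} = \frac{-880 + 15}{-6910368} = \left(-865\right) \left(- \frac{1}{6910368}\right) = \frac{865}{6910368}$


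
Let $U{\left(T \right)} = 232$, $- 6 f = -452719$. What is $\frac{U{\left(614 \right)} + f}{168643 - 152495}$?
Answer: $\frac{454111}{96888} \approx 4.687$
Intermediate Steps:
$f = \frac{452719}{6}$ ($f = \left(- \frac{1}{6}\right) \left(-452719\right) = \frac{452719}{6} \approx 75453.0$)
$\frac{U{\left(614 \right)} + f}{168643 - 152495} = \frac{232 + \frac{452719}{6}}{168643 - 152495} = \frac{454111}{6 \cdot 16148} = \frac{454111}{6} \cdot \frac{1}{16148} = \frac{454111}{96888}$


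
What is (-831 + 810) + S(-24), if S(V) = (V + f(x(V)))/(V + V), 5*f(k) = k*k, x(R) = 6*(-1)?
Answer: -413/20 ≈ -20.650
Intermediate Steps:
x(R) = -6
f(k) = k²/5 (f(k) = (k*k)/5 = k²/5)
S(V) = (36/5 + V)/(2*V) (S(V) = (V + (⅕)*(-6)²)/(V + V) = (V + (⅕)*36)/((2*V)) = (V + 36/5)*(1/(2*V)) = (36/5 + V)*(1/(2*V)) = (36/5 + V)/(2*V))
(-831 + 810) + S(-24) = (-831 + 810) + (⅒)*(36 + 5*(-24))/(-24) = -21 + (⅒)*(-1/24)*(36 - 120) = -21 + (⅒)*(-1/24)*(-84) = -21 + 7/20 = -413/20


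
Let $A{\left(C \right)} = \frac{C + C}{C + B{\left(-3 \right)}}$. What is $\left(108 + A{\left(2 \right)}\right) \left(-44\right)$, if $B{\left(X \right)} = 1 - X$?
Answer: $- \frac{14344}{3} \approx -4781.3$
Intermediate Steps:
$A{\left(C \right)} = \frac{2 C}{4 + C}$ ($A{\left(C \right)} = \frac{C + C}{C + \left(1 - -3\right)} = \frac{2 C}{C + \left(1 + 3\right)} = \frac{2 C}{C + 4} = \frac{2 C}{4 + C}$)
$\left(108 + A{\left(2 \right)}\right) \left(-44\right) = \left(108 + 2 \cdot 2 \frac{1}{4 + 2}\right) \left(-44\right) = \left(108 + 2 \cdot 2 \cdot \frac{1}{6}\right) \left(-44\right) = \left(108 + \frac{2}{3}\right) \left(-44\right) = \frac{326}{3} \left(-44\right) = - \frac{14344}{3}$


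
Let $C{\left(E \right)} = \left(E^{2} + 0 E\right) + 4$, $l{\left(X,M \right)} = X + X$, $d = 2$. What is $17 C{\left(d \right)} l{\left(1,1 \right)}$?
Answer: $272$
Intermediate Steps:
$l{\left(X,M \right)} = 2 X$
$C{\left(E \right)} = 4 + E^{2}$ ($C{\left(E \right)} = \left(E^{2} + 0\right) + 4 = E^{2} + 4 = 4 + E^{2}$)
$17 C{\left(d \right)} l{\left(1,1 \right)} = 17 \left(4 + 2^{2}\right) 2 \cdot 1 = 17 \left(4 + 4\right) 2 = 17 \cdot 8 \cdot 2 = 136 \cdot 2 = 272$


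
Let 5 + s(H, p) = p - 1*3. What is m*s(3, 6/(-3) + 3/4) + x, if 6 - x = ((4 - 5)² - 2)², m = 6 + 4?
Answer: -175/2 ≈ -87.500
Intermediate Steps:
s(H, p) = -8 + p (s(H, p) = -5 + (p - 1*3) = -5 + (p - 3) = -5 + (-3 + p) = -8 + p)
m = 10
x = 5 (x = 6 - ((4 - 5)² - 2)² = 6 - ((-1)² - 2)² = 6 - (1 - 2)² = 6 - 1*(-1)² = 6 - 1*1 = 6 - 1 = 5)
m*s(3, 6/(-3) + 3/4) + x = 10*(-8 + (6/(-3) + 3/4)) + 5 = 10*(-8 + (6*(-⅓) + 3*(¼))) + 5 = 10*(-8 + (-2 + ¾)) + 5 = 10*(-8 - 5/4) + 5 = 10*(-37/4) + 5 = -185/2 + 5 = -175/2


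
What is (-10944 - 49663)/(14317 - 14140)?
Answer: -60607/177 ≈ -342.41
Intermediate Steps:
(-10944 - 49663)/(14317 - 14140) = -60607/177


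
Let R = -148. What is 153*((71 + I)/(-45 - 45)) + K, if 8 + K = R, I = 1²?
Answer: -1392/5 ≈ -278.40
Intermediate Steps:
I = 1
K = -156 (K = -8 - 148 = -156)
153*((71 + I)/(-45 - 45)) + K = 153*((71 + 1)/(-45 - 45)) - 156 = 153*(72/(-90)) - 156 = 153*(72*(-1/90)) - 156 = 153*(-⅘) - 156 = -612/5 - 156 = -1392/5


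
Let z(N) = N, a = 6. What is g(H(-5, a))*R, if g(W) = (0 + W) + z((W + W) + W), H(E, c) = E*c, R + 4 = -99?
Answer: 12360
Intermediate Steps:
R = -103 (R = -4 - 99 = -103)
g(W) = 4*W (g(W) = (0 + W) + ((W + W) + W) = W + (2*W + W) = W + 3*W = 4*W)
g(H(-5, a))*R = (4*(-5*6))*(-103) = (4*(-30))*(-103) = -120*(-103) = 12360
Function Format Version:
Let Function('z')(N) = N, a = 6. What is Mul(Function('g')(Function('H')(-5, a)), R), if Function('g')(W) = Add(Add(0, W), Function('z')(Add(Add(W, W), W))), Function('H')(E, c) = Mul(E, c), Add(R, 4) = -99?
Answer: 12360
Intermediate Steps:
R = -103 (R = Add(-4, -99) = -103)
Function('g')(W) = Mul(4, W) (Function('g')(W) = Add(Add(0, W), Add(Add(W, W), W)) = Add(W, Add(Mul(2, W), W)) = Add(W, Mul(3, W)) = Mul(4, W))
Mul(Function('g')(Function('H')(-5, a)), R) = Mul(Mul(4, Mul(-5, 6)), -103) = Mul(Mul(4, -30), -103) = Mul(-120, -103) = 12360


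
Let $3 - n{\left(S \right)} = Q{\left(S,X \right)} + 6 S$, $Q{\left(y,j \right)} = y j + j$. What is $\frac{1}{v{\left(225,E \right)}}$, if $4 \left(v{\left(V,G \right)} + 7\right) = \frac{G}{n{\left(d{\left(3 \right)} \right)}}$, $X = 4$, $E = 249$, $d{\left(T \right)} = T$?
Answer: $- \frac{124}{1117} \approx -0.11101$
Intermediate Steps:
$Q{\left(y,j \right)} = j + j y$ ($Q{\left(y,j \right)} = j y + j = j + j y$)
$n{\left(S \right)} = -1 - 10 S$ ($n{\left(S \right)} = 3 - \left(4 \left(1 + S\right) + 6 S\right) = 3 - \left(\left(4 + 4 S\right) + 6 S\right) = 3 - \left(4 + 10 S\right) = -1 - 10 S$)
$v{\left(V,G \right)} = -7 - \frac{G}{124}$ ($v{\left(V,G \right)} = -7 + \frac{G \frac{1}{-1 - 30}}{4} = -7 + \frac{G \frac{1}{-31}}{4} = -7 + \frac{G \left(- \frac{1}{31}\right)}{4} = -7 + \frac{\left(- \frac{1}{31}\right) G}{4} = -7 - \frac{G}{124}$)
$\frac{1}{v{\left(225,E \right)}} = \frac{1}{-7 - \frac{249}{124}} = \frac{1}{- \frac{1117}{124}} = - \frac{124}{1117}$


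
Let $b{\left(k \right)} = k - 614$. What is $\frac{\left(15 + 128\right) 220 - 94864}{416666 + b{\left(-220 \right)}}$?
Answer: $- \frac{15851}{103958} \approx -0.15248$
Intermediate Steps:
$b{\left(k \right)} = -614 + k$
$\frac{\left(15 + 128\right) 220 - 94864}{416666 + b{\left(-220 \right)}} = \frac{\left(15 + 128\right) 220 - 94864}{416666 - 834} = \frac{143 \cdot 220 - 94864}{416666 - 834} = \frac{31460 - 94864}{415832} = \left(-63404\right) \frac{1}{415832} = - \frac{15851}{103958}$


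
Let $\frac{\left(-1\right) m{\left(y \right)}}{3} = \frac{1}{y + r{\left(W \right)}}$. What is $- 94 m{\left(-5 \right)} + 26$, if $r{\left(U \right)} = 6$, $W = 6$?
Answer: $308$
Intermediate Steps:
$m{\left(y \right)} = - \frac{3}{6 + y}$ ($m{\left(y \right)} = - \frac{3}{y + 6} = - \frac{3}{6 + y}$)
$- 94 m{\left(-5 \right)} + 26 = - 94 \left(- \frac{3}{6 - 5}\right) + 26 = - 94 \left(- \frac{3}{1}\right) + 26 = - 94 \left(\left(-3\right) 1\right) + 26 = \left(-94\right) \left(-3\right) + 26 = 282 + 26 = 308$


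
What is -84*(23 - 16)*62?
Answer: -36456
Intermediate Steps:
-84*(23 - 16)*62 = -84*7*62 = -588*62 = -36456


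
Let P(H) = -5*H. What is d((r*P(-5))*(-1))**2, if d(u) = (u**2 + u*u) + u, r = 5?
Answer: 968765625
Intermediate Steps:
d(u) = u + 2*u**2 (d(u) = (u**2 + u**2) + u = 2*u**2 + u = u + 2*u**2)
d((r*P(-5))*(-1))**2 = (((5*(-5*(-5)))*(-1))*(1 + 2*((5*(-5*(-5)))*(-1))))**2 = (((5*25)*(-1))*(1 + 2*((5*25)*(-1))))**2 = ((125*(-1))*(1 + 2*(125*(-1))))**2 = (-125*(1 + 2*(-125)))**2 = (-125*(1 - 250))**2 = (-125*(-249))**2 = 31125**2 = 968765625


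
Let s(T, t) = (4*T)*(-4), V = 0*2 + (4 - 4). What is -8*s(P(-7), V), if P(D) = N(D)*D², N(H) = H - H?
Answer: 0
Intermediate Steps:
N(H) = 0
P(D) = 0 (P(D) = 0*D² = 0)
V = 0 (V = 0 + 0 = 0)
s(T, t) = -16*T
-8*s(P(-7), V) = -(-128)*0 = -8*0 = 0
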